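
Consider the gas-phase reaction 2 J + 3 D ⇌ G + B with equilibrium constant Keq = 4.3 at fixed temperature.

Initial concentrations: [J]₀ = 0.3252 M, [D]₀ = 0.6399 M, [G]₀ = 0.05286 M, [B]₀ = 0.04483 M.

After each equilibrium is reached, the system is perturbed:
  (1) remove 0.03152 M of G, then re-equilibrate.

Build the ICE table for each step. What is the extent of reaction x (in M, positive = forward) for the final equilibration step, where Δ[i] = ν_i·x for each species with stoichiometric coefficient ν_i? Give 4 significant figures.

x = 0.004922 M

Q₀ = 0.08552 vs Keq = 4.3 ⇒ Q<K, forward
Step 1:
                  J         D         G         B
  Initial    0.3252    0.6399   0.05286   0.04483
  Change    -0.1337   -0.2006   0.06686   0.06686
  Equil      0.1915    0.4393    0.1197    0.1117
  solve Keq expr → x = 0.06686; check Q = 4.3
Then remove 0.03152 M of G.
Step 2:
                  J         D         G         B
  Initial    0.1915    0.4393    0.0882    0.1117
  Change  -0.009844  -0.01477  0.004922  0.004922
  Equil      0.1816    0.4246   0.09312    0.1166
  solve Keq expr → x = 0.004922; check Q = 4.3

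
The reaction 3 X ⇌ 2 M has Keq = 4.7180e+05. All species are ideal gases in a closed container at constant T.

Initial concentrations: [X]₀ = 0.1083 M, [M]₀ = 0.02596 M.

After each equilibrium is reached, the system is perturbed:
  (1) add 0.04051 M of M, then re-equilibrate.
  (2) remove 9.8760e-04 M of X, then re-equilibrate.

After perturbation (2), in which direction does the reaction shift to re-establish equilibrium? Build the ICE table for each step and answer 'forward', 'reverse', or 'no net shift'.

Q₀ = 0.5305 vs Keq = 4.7180e+05 ⇒ Q<K, forward
Step 1:
                  X         M
  Initial    0.1083   0.02596
  Change    -0.1056    0.0704
  Equil      0.0027   0.09636
  solve Keq expr → x = 0.0352; check Q = 4.7180e+05
Then add 0.04051 M of M.
Step 2:
                  X         M
  Initial    0.0027    0.1369
  Change  7.0387e-04 -4.6925e-04
  Equil    0.003404    0.1364
  solve Keq expr → x = -2.3462e-04; check Q = 4.7180e+05
Then remove 9.8760e-04 M of X.
Step 3:
                  X         M
  Initial  0.002416    0.1364
  Change  9.7676e-04 -6.5117e-04
  Equil    0.003393    0.1357
  solve Keq expr → x = -3.2559e-04; check Q = 4.7180e+05

Direction: reverse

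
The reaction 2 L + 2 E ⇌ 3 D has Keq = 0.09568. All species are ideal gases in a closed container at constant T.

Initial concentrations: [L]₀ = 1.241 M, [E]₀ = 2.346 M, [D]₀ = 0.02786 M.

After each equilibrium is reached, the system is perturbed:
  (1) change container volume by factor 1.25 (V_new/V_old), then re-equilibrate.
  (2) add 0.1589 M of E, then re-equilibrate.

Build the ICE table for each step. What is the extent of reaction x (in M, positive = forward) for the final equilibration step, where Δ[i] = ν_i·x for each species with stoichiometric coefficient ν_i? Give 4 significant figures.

x = 0.007272 M

Q₀ = 2.5512e-06 vs Keq = 0.09568 ⇒ Q<K, forward
Step 1:
                    L           E           D
  I             1.241       2.346     0.02786
  C           -0.4033     -0.4033      0.6049
  E            0.8377       1.943      0.6328
  solve Keq expr → x = 0.2016; check Q = 0.09568
Then change container volume by factor 1.25 (V_new/V_old).
Step 2:
                    L           E           D
  I            0.6702       1.554      0.5062
  C           0.01672     0.01672    -0.02508
  E            0.6869       1.571      0.4812
  solve Keq expr → x = -0.008361; check Q = 0.09568
Then add 0.1589 M of E.
Step 3:
                    L           E           D
  I            0.6869        1.73      0.4812
  C          -0.01454    -0.01454     0.02182
  E            0.6723       1.715       0.503
  solve Keq expr → x = 0.007272; check Q = 0.09568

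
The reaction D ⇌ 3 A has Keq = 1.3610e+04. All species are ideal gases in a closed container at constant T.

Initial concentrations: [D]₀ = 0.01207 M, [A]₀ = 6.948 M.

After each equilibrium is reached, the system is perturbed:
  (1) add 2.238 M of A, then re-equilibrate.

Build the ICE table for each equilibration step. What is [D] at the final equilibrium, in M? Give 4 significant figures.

Q₀ = 2.7789e+04 vs Keq = 1.3610e+04 ⇒ Q>K, reverse
Step 1:
                    D           A
  init        0.01207       6.948
  Δ           0.01219    -0.03656
  eq          0.02426       6.911
  solve Keq expr → x = -0.01219; check Q = 1.3610e+04
Then add 2.238 M of A.
Step 2:
                    D           A
  init        0.02426       9.149
  Δ           0.03035    -0.09106
  eq          0.05461       9.058
  solve Keq expr → x = -0.03035; check Q = 1.3610e+04

[D]_eq = 0.05461 M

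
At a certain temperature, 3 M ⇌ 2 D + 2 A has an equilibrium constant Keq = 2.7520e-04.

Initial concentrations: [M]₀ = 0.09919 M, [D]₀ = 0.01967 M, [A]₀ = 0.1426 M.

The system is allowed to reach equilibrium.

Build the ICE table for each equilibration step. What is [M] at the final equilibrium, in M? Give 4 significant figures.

[M]_eq = 0.1206 M

Q₀ = 0.008062 vs Keq = 2.7520e-04 ⇒ Q>K, reverse
Step 1:
                    M           D           A
  init        0.09919     0.01967      0.1426
  Δ           0.02139    -0.01426    -0.01426
  eq           0.1206    0.005412      0.1283
  solve Keq expr → x = -0.007129; check Q = 2.7520e-04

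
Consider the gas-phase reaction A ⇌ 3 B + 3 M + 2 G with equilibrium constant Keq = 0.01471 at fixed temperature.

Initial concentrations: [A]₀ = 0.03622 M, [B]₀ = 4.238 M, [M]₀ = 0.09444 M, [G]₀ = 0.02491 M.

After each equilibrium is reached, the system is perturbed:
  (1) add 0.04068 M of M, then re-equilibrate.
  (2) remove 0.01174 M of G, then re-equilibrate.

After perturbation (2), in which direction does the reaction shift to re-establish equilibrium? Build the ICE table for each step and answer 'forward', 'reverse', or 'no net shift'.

Q₀ = 0.001098 vs Keq = 0.01471 ⇒ Q<K, forward
Step 1:
                   A          B          M          G
  init       0.03622      4.238    0.09444    0.02491
  Δ         -0.01123    0.03368    0.03368    0.02245
  eq         0.02499      4.272     0.1281    0.04736
  solve Keq expr → x = 0.01123; check Q = 0.01471
Then add 0.04068 M of M.
Step 2:
                   A          B          M          G
  init       0.02499      4.272     0.1688    0.04736
  Δ         0.004402   -0.01321   -0.01321  -0.008804
  eq          0.0294      4.258     0.1556    0.03856
  solve Keq expr → x = -0.004402; check Q = 0.01471
Then remove 0.01174 M of G.
Step 3:
                   A          B          M          G
  init        0.0294      4.258     0.1556    0.02682
  Δ        -0.003184   0.009552   0.009552   0.006368
  eq         0.02621      4.268     0.1651    0.03318
  solve Keq expr → x = 0.003184; check Q = 0.01471

Direction: forward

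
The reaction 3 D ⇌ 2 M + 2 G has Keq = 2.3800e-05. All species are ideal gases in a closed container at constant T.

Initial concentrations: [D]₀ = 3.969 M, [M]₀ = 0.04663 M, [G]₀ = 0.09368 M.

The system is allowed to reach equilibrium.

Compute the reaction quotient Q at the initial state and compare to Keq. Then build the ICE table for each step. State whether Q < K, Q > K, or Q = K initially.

Q₀ = 3.0520e-07; Q < K (proceeds forward)

Q₀ = 3.0520e-07 vs Keq = 2.3800e-05 ⇒ Q<K, forward
Step 1:
                  D         M         G
  init        3.969   0.04663   0.09368
  Δ         -0.1814    0.1209    0.1209
  eq          3.788    0.1676    0.2146
  solve Keq expr → x = 0.06047; check Q = 2.3800e-05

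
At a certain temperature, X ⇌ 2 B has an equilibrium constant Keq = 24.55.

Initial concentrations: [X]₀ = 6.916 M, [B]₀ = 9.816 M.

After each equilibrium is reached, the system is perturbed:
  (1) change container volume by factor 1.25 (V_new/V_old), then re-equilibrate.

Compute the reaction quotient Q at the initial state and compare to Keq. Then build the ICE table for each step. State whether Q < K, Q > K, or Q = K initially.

Q₀ = 13.93; Q < K (proceeds forward)

Q₀ = 13.93 vs Keq = 24.55 ⇒ Q<K, forward
Step 1:
                   X          B
  I            6.916      9.816
  C           -1.078      2.156
  E            5.838      11.97
  solve Keq expr → x = 1.078; check Q = 24.55
Then change container volume by factor 1.25 (V_new/V_old).
Step 2:
                   X          B
  I             4.67      9.577
  C          -0.3567     0.7134
  E            4.314      10.29
  solve Keq expr → x = 0.3567; check Q = 24.55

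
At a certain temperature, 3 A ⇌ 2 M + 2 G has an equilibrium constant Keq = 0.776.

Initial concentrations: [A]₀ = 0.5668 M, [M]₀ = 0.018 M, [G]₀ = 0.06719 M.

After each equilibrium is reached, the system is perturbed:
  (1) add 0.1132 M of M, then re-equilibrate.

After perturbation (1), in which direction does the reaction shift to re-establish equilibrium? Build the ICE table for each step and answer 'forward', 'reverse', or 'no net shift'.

Q₀ = 8.0328e-06 vs Keq = 0.776 ⇒ Q<K, forward
Step 1:
                    A           M           G
  I            0.5668       0.018     0.06719
  C           -0.3637      0.2424      0.2424
  E            0.2031      0.2604      0.3096
  solve Keq expr → x = 0.1212; check Q = 0.776
Then add 0.1132 M of M.
Step 2:
                    A           M           G
  I            0.2031      0.3736      0.3096
  C           0.03307    -0.02205    -0.02205
  E            0.2362      0.3516      0.2876
  solve Keq expr → x = -0.01102; check Q = 0.776

Direction: reverse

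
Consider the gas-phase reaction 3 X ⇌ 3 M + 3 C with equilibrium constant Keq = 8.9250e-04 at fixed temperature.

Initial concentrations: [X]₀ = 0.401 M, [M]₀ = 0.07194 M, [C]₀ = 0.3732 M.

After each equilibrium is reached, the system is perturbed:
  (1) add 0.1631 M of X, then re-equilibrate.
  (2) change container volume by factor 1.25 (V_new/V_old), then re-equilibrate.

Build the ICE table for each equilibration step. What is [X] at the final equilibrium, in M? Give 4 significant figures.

[X]_eq = 0.3992 M

Q₀ = 3.0013e-04 vs Keq = 8.9250e-04 ⇒ Q<K, forward
Step 1:
                   X          M          C
  Initial      0.401    0.07194     0.3732
  Change    -0.02091    0.02091    0.02091
  Equil       0.3801    0.09285     0.3941
  solve Keq expr → x = 0.006971; check Q = 8.9250e-04
Then add 0.1631 M of X.
Step 2:
                   X          M          C
  Initial     0.5432    0.09285     0.3941
  Change    -0.02578    0.02578    0.02578
  Equil       0.5174     0.1186     0.4199
  solve Keq expr → x = 0.008595; check Q = 8.9250e-04
Then change container volume by factor 1.25 (V_new/V_old).
Step 3:
                   X          M          C
  Initial     0.4139    0.09491     0.3359
  Change    -0.01471    0.01471    0.01471
  Equil       0.3992     0.1096     0.3506
  solve Keq expr → x = 0.004904; check Q = 8.9250e-04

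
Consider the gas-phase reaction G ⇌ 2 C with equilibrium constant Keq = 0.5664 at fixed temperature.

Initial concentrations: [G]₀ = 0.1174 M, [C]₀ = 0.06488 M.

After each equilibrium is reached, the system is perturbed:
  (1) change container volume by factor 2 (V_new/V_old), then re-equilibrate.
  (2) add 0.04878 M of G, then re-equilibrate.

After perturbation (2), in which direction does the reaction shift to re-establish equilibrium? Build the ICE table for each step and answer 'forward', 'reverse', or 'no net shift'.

Direction: forward

Q₀ = 0.03586 vs Keq = 0.5664 ⇒ Q<K, forward
Step 1:
                  G         C
  I          0.1174   0.06488
  C        -0.05872    0.1174
  E         0.05868    0.1823
  solve Keq expr → x = 0.05872; check Q = 0.5664
Then change container volume by factor 2 (V_new/V_old).
Step 2:
                  G         C
  I         0.02934   0.09116
  C       -0.008607   0.01721
  E         0.02073    0.1084
  solve Keq expr → x = 0.008607; check Q = 0.5664
Then add 0.04878 M of G.
Step 3:
                  G         C
  I         0.06951    0.1084
  C        -0.02511   0.05022
  E          0.0444    0.1586
  solve Keq expr → x = 0.02511; check Q = 0.5664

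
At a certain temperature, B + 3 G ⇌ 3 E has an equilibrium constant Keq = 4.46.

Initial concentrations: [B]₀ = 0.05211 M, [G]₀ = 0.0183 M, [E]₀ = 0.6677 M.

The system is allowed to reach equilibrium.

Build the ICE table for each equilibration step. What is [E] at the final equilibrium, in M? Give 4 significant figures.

Q₀ = 9.3212e+05 vs Keq = 4.46 ⇒ Q>K, reverse
Step 1:
                    B           G           E
  init        0.05211      0.0183      0.6677
  Δ             0.114      0.3419     -0.3419
  eq           0.1661      0.3602      0.3258
  solve Keq expr → x = -0.114; check Q = 4.46

[E]_eq = 0.3258 M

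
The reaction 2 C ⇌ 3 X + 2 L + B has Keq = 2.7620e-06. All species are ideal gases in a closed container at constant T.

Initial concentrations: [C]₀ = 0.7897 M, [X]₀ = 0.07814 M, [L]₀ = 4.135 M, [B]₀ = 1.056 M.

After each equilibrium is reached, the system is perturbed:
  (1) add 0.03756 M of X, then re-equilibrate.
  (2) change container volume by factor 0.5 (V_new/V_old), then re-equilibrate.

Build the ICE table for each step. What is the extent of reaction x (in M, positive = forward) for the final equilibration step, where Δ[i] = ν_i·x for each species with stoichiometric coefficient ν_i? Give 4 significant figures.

x = -0.001994 M

Q₀ = 0.01381 vs Keq = 2.7620e-06 ⇒ Q>K, reverse
Step 1:
                    C           X           L           B
  init         0.7897     0.07814       4.135       1.056
  Δ           0.04887    -0.07331    -0.04887    -0.02444
  eq           0.8386    0.004831       4.086       1.032
  solve Keq expr → x = -0.02444; check Q = 2.7620e-06
Then add 0.03756 M of X.
Step 2:
                    C           X           L           B
  init         0.8386     0.04239       4.086       1.032
  Δ           0.02495    -0.03742    -0.02495    -0.01247
  eq           0.8635    0.004967       4.061       1.019
  solve Keq expr → x = -0.01247; check Q = 2.7620e-06
Then change container volume by factor 0.5 (V_new/V_old).
Step 3:
                    C           X           L           B
  init          1.727    0.009934       8.122       2.038
  Δ          0.003989   -0.005983   -0.003989   -0.001994
  eq            1.731    0.003951       8.118       2.036
  solve Keq expr → x = -0.001994; check Q = 2.7620e-06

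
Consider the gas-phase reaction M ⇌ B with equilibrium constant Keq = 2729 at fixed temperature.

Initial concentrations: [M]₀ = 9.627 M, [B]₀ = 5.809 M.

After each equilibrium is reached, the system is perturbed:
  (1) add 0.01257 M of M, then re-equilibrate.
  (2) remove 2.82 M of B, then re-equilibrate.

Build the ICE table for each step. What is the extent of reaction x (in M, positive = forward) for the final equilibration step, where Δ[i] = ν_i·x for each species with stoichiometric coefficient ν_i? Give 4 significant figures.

x = 0.001033 M

Q₀ = 0.6034 vs Keq = 2729 ⇒ Q<K, forward
Step 1:
                    M           B
  I             9.627       5.809
  C            -9.621       9.621
  E          0.005654       15.43
  solve Keq expr → x = 9.621; check Q = 2729
Then add 0.01257 M of M.
Step 2:
                    M           B
  I           0.01822       15.43
  C          -0.01257     0.01257
  E          0.005659       15.44
  solve Keq expr → x = 0.01257; check Q = 2729
Then remove 2.82 M of B.
Step 3:
                    M           B
  I          0.005659       12.62
  C         -0.001033    0.001033
  E          0.004626       12.62
  solve Keq expr → x = 0.001033; check Q = 2729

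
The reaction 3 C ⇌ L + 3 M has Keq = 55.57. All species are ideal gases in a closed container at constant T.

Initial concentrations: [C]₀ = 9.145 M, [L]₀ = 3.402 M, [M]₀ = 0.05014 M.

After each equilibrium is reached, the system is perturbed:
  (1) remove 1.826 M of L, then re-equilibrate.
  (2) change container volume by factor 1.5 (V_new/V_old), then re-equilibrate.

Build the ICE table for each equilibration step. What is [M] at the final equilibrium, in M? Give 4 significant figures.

Q₀ = 5.6071e-07 vs Keq = 55.57 ⇒ Q<K, forward
Step 1:
                    C           L           M
  init          9.145       3.402     0.05014
  Δ            -6.239        2.08       6.239
  eq            2.906       5.482       6.289
  solve Keq expr → x = 2.08; check Q = 55.57
Then remove 1.826 M of L.
Step 2:
                    C           L           M
  init          2.906       3.656       6.289
  Δ           -0.2475     0.08249      0.2475
  eq            2.658       3.738       6.537
  solve Keq expr → x = 0.08249; check Q = 55.57
Then change container volume by factor 1.5 (V_new/V_old).
Step 3:
                    C           L           M
  init          1.772       2.492       4.358
  Δ           -0.1571     0.05236      0.1571
  eq            1.615       2.544       4.515
  solve Keq expr → x = 0.05236; check Q = 55.57

[M]_eq = 4.515 M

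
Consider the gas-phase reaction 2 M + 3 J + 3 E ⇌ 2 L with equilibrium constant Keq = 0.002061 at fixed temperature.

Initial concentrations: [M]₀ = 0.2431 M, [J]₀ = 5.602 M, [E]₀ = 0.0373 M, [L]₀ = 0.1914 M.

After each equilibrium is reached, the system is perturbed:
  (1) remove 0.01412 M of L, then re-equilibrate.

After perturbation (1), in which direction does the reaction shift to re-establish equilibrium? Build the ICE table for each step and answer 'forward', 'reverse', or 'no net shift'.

Q₀ = 67.95 vs Keq = 0.002061 ⇒ Q>K, reverse
Step 1:
                  M         J         E         L
  init       0.2431     5.602    0.0373    0.1914
  Δ          0.1555    0.2333    0.2333   -0.1555
  eq         0.3986     5.835    0.2706    0.0359
  solve Keq expr → x = -0.07775; check Q = 0.002061
Then remove 0.01412 M of L.
Step 2:
                  M         J         E         L
  init       0.3986     5.835    0.2706   0.02178
  Δ        -0.01016  -0.01525  -0.01525   0.01016
  eq         0.3884      5.82    0.2553   0.03194
  solve Keq expr → x = 0.005082; check Q = 0.002061

Direction: forward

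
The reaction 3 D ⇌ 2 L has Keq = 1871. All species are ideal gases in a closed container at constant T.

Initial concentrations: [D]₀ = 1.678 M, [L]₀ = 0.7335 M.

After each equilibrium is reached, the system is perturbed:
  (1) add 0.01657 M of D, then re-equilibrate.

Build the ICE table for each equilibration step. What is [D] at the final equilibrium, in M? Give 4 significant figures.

Q₀ = 0.1139 vs Keq = 1871 ⇒ Q<K, forward
Step 1:
                    D           L
  I             1.678      0.7335
  C            -1.559       1.039
  E            0.1189       1.773
  solve Keq expr → x = 0.5197; check Q = 1871
Then add 0.01657 M of D.
Step 2:
                    D           L
  I            0.1354       1.773
  C          -0.01609     0.01073
  E            0.1194       1.784
  solve Keq expr → x = 0.005364; check Q = 1871

[D]_eq = 0.1194 M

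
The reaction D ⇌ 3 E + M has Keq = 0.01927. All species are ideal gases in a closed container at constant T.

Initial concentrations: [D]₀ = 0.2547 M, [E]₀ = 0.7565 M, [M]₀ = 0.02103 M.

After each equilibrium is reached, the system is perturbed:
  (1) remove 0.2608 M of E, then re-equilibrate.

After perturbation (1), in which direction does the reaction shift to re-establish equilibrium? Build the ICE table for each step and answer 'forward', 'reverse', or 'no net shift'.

Direction: forward

Q₀ = 0.03575 vs Keq = 0.01927 ⇒ Q>K, reverse
Step 1:
                  D         E         M
  init       0.2547    0.7565   0.02103
  Δ        0.008124  -0.02437 -0.008124
  eq         0.2628    0.7321   0.01291
  solve Keq expr → x = -0.008124; check Q = 0.01927
Then remove 0.2608 M of E.
Step 2:
                  D         E         M
  init       0.2628    0.4713   0.01291
  Δ        -0.01897   0.05692   0.01897
  eq         0.2439    0.5282   0.03188
  solve Keq expr → x = 0.01897; check Q = 0.01927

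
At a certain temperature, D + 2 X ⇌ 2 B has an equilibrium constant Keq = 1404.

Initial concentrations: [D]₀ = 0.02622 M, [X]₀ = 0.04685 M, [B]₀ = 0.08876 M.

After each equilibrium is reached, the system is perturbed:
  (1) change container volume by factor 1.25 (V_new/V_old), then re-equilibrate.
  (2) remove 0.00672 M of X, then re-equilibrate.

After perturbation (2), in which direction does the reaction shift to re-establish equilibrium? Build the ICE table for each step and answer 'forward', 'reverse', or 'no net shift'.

Direction: reverse

Q₀ = 136.9 vs Keq = 1404 ⇒ Q<K, forward
Step 1:
                   D          X          B
  I          0.02622    0.04685    0.08876
  C         -0.01128   -0.02255    0.02255
  E          0.01494     0.0243     0.1113
  solve Keq expr → x = 0.01128; check Q = 1404
Then change container volume by factor 1.25 (V_new/V_old).
Step 2:
                   D          X          B
  I          0.01196    0.01944    0.08905
  C       6.8569e-04   0.001371  -0.001371
  E          0.01264    0.02081    0.08768
  solve Keq expr → x = -6.8569e-04; check Q = 1404
Then remove 0.00672 M of X.
Step 3:
                   D          X          B
  I          0.01264    0.01409    0.08768
  C         0.002119   0.004238  -0.004238
  E          0.01476    0.01833    0.08344
  solve Keq expr → x = -0.002119; check Q = 1404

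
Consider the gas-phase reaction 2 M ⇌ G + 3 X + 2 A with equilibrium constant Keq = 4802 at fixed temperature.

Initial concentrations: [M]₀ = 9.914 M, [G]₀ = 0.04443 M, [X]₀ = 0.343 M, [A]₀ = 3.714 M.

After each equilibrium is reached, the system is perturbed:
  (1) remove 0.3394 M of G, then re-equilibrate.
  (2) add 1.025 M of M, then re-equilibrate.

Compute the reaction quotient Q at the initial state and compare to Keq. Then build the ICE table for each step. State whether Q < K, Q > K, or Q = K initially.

Q₀ = 2.5162e-04; Q < K (proceeds forward)

Q₀ = 2.5162e-04 vs Keq = 4802 ⇒ Q<K, forward
Step 1:
                    M           G           X           A
  I             9.914     0.04443       0.343       3.714
  C            -5.156       2.578       7.734       5.156
  E             4.758       2.622       8.077        8.87
  solve Keq expr → x = 2.578; check Q = 4802
Then remove 0.3394 M of G.
Step 2:
                    M           G           X           A
  I             4.758       2.283       8.077        8.87
  C          -0.09776     0.04888      0.1466     0.09776
  E              4.66       2.332       8.224       8.968
  solve Keq expr → x = 0.04888; check Q = 4802
Then add 1.025 M of M.
Step 3:
                    M           G           X           A
  I             5.685       2.332       8.224       8.968
  C           -0.3009      0.1505      0.4514      0.3009
  E             5.384       2.482       8.675       9.269
  solve Keq expr → x = 0.1505; check Q = 4802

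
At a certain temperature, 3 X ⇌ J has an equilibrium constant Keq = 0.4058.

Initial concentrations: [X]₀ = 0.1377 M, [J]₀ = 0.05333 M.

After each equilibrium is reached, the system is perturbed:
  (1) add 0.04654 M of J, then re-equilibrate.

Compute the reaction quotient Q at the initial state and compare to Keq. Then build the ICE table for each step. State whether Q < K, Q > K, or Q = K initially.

Q₀ = 20.43; Q > K (proceeds reverse)

Q₀ = 20.43 vs Keq = 0.4058 ⇒ Q>K, reverse
Step 1:
                    X           J
  I            0.1377     0.05333
  C            0.1352    -0.04508
  E            0.2729    0.008251
  solve Keq expr → x = -0.04508; check Q = 0.4058
Then add 0.04654 M of J.
Step 2:
                    X           J
  I            0.2729     0.05479
  C            0.1008     -0.0336
  E            0.3738     0.02119
  solve Keq expr → x = -0.0336; check Q = 0.4058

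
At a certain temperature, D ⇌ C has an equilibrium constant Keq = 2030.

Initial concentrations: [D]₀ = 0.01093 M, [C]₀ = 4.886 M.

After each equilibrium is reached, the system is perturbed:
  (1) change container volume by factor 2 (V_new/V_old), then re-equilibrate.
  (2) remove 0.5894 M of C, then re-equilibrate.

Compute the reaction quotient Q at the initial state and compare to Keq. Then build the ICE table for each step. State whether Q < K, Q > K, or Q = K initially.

Q₀ = 447; Q < K (proceeds forward)

Q₀ = 447 vs Keq = 2030 ⇒ Q<K, forward
Step 1:
                   D          C
  Initial    0.01093      4.886
  Change   -0.008519   0.008519
  Equil     0.002411      4.895
  solve Keq expr → x = 0.008519; check Q = 2030
Then change container volume by factor 2 (V_new/V_old).
Step 2:
                   D          C
  Initial   0.001206      2.447
  Change           0          0
  Equil     0.001206      2.447
  solve Keq expr → x = 0; check Q = 2030
Then remove 0.5894 M of C.
Step 3:
                   D          C
  Initial   0.001206      1.858
  Change  -2.9020e-04 2.9020e-04
  Equil   9.1534e-04      1.858
  solve Keq expr → x = 2.9020e-04; check Q = 2030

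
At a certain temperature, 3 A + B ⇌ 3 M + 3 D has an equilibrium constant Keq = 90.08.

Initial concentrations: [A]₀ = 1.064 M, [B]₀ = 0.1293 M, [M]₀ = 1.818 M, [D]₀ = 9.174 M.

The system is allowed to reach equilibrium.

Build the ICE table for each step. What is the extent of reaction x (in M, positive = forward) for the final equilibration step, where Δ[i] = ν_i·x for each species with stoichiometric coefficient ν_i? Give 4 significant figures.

Q₀ = 2.9788e+04 vs Keq = 90.08 ⇒ Q>K, reverse
Step 1:
                    A           B           M           D
  I             1.064      0.1293       1.818       9.174
  C            0.9669      0.3223     -0.9669     -0.9669
  E             2.031      0.4516      0.8511       8.207
  solve Keq expr → x = -0.3223; check Q = 90.08

x = -0.3223 M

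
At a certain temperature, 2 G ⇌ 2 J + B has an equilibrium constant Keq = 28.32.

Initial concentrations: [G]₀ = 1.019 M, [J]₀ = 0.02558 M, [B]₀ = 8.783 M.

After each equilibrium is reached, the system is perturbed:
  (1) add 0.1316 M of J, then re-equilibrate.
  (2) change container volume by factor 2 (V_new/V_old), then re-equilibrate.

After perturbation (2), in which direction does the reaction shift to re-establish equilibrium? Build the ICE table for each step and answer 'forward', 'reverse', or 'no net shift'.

Direction: forward

Q₀ = 0.005535 vs Keq = 28.32 ⇒ Q<K, forward
Step 1:
                  G         J         B
  I           1.019   0.02558     8.783
  C          -0.641     0.641    0.3205
  E           0.378    0.6666     9.104
  solve Keq expr → x = 0.3205; check Q = 28.32
Then add 0.1316 M of J.
Step 2:
                  G         J         B
  I           0.378    0.7982     9.104
  C         0.04726  -0.04726  -0.02363
  E          0.4252     0.751      9.08
  solve Keq expr → x = -0.02363; check Q = 28.32
Then change container volume by factor 2 (V_new/V_old).
Step 3:
                  G         J         B
  I          0.2126    0.3755      4.54
  C        -0.04418   0.04418   0.02209
  E          0.1684    0.4197     4.562
  solve Keq expr → x = 0.02209; check Q = 28.32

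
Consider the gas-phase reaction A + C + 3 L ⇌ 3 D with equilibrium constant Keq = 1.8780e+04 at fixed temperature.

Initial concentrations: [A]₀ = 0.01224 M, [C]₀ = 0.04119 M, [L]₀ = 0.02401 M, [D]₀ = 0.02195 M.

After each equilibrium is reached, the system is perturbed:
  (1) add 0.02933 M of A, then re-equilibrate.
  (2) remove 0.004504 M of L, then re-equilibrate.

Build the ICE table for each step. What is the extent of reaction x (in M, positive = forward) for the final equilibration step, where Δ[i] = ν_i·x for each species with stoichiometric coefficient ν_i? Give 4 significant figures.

Q₀ = 1515 vs Keq = 1.8780e+04 ⇒ Q<K, forward
Step 1:
                  A         C         L         D
  init      0.01224   0.04119   0.02401   0.02195
  Δ       -0.002723 -0.002723  -0.00817   0.00817
  eq       0.009517   0.03847   0.01584   0.03012
  solve Keq expr → x = 0.002723; check Q = 1.8780e+04
Then add 0.02933 M of A.
Step 2:
                  A         C         L         D
  init      0.03885   0.03847   0.01584   0.03012
  Δ       -0.001416 -0.001416 -0.004247  0.004247
  eq        0.03743   0.03705   0.01159   0.03437
  solve Keq expr → x = 0.001416; check Q = 1.8780e+04
Then remove 0.004504 M of L.
Step 3:
                  A         C         L         D
  init      0.03743   0.03705   0.00709   0.03437
  Δ        0.001073  0.001073   0.00322  -0.00322
  eq         0.0385   0.03812   0.01031   0.03115
  solve Keq expr → x = -0.001073; check Q = 1.8780e+04

x = -0.001073 M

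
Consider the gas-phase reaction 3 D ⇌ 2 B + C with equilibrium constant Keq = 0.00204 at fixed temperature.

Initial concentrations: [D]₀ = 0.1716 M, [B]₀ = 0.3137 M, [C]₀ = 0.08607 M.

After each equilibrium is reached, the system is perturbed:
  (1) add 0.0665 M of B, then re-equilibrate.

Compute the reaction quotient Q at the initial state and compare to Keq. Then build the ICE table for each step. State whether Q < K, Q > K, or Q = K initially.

Q₀ = 1.676 vs Keq = 0.00204 ⇒ Q>K, reverse
Step 1:
                  D         B         C
  I          0.1716    0.3137   0.08607
  C          0.2401   -0.1601  -0.08004
  E          0.4117    0.1536  0.006032
  solve Keq expr → x = -0.08004; check Q = 0.00204
Then add 0.0665 M of B.
Step 2:
                  D         B         C
  I          0.4117    0.2201  0.006032
  C        0.008256 -0.005504 -0.002752
  E            0.42    0.2146   0.00328
  solve Keq expr → x = -0.002752; check Q = 0.00204

Q₀ = 1.676; Q > K (proceeds reverse)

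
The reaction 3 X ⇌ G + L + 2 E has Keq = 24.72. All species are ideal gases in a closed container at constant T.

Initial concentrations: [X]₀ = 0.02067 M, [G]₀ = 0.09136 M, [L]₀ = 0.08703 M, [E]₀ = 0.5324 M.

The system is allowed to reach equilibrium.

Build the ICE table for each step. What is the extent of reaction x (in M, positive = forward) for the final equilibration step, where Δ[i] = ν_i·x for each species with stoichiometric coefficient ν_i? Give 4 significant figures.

Q₀ = 255.2 vs Keq = 24.72 ⇒ Q>K, reverse
Step 1:
                   X          G          L          E
  I          0.02067    0.09136    0.08703     0.5324
  C          0.02117  -0.007058  -0.007058   -0.01412
  E          0.04184     0.0843    0.07997     0.5183
  solve Keq expr → x = -0.007058; check Q = 24.72

x = -0.007058 M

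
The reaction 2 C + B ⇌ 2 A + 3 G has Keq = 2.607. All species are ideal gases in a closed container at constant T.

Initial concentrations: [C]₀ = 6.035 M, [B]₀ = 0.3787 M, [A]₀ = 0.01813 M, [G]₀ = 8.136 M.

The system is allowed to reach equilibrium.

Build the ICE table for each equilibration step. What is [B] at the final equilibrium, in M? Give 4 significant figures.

Q₀ = 0.01283 vs Keq = 2.607 ⇒ Q<K, forward
Step 1:
                    C           B           A           G
  init          6.035      0.3787     0.01813       8.136
  Δ           -0.1881    -0.09405      0.1881      0.2821
  eq            5.847      0.2847      0.2062       8.418
  solve Keq expr → x = 0.09405; check Q = 2.607

[B]_eq = 0.2847 M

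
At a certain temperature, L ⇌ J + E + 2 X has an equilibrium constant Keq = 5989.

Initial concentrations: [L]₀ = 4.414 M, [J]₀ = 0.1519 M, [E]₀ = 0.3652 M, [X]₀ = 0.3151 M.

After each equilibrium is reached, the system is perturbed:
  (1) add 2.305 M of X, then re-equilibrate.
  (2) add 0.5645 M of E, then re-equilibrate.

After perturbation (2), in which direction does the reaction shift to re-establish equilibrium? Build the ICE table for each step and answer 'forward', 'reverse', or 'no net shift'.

Direction: reverse

Q₀ = 0.001248 vs Keq = 5989 ⇒ Q<K, forward
Step 1:
                   L          J          E          X
  I            4.414     0.1519     0.3652     0.3151
  C           -4.169      4.169      4.169      8.338
  E            0.245      4.321      4.534      8.653
  solve Keq expr → x = 4.169; check Q = 5989
Then add 2.305 M of X.
Step 2:
                   L          J          E          X
  I            0.245      4.321      4.534      10.96
  C           0.1129    -0.1129    -0.1129    -0.2258
  E           0.3578      4.208      4.421      10.73
  solve Keq expr → x = -0.1129; check Q = 5989
Then add 0.5645 M of E.
Step 3:
                   L          J          E          X
  I           0.3578      4.208      4.986      10.73
  C          0.03451   -0.03451   -0.03451   -0.06902
  E           0.3923      4.174      4.951      10.66
  solve Keq expr → x = -0.03451; check Q = 5989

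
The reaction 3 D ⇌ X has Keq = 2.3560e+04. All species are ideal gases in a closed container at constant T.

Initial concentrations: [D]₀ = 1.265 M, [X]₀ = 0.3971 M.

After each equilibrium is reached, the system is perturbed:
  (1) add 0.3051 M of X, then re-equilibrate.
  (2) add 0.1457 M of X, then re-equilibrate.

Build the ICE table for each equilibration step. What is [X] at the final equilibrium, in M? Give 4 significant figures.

[X]_eq = 1.257 M

Q₀ = 0.1962 vs Keq = 2.3560e+04 ⇒ Q<K, forward
Step 1:
                   D          X
  init         1.265     0.3971
  Δ           -1.233     0.4108
  eq         0.03249     0.8079
  solve Keq expr → x = 0.4108; check Q = 2.3560e+04
Then add 0.3051 M of X.
Step 2:
                   D          X
  init       0.03249      1.113
  Δ         0.003648  -0.001216
  eq         0.03614      1.112
  solve Keq expr → x = -0.001216; check Q = 2.3560e+04
Then add 0.1457 M of X.
Step 3:
                   D          X
  init       0.03614      1.258
  Δ         0.001509 -5.0306e-04
  eq         0.03765      1.257
  solve Keq expr → x = -5.0306e-04; check Q = 2.3560e+04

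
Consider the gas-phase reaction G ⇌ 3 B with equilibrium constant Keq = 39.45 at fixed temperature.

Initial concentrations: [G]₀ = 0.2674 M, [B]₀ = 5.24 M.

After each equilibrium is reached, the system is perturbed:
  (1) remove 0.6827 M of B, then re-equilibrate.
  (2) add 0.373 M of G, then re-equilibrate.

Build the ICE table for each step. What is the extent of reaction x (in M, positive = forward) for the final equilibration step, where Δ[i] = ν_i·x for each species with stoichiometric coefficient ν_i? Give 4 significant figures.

x = 0.1088 M

Q₀ = 538.1 vs Keq = 39.45 ⇒ Q>K, reverse
Step 1:
                   G          B
  I           0.2674       5.24
  C           0.6458     -1.937
  E           0.9132      3.303
  solve Keq expr → x = -0.6458; check Q = 39.45
Then remove 0.6827 M of B.
Step 2:
                   G          B
  I           0.9132       2.62
  C          -0.1594     0.4781
  E           0.7538      3.098
  solve Keq expr → x = 0.1594; check Q = 39.45
Then add 0.373 M of G.
Step 3:
                   G          B
  I            1.127      3.098
  C          -0.1088     0.3264
  E            1.018      3.425
  solve Keq expr → x = 0.1088; check Q = 39.45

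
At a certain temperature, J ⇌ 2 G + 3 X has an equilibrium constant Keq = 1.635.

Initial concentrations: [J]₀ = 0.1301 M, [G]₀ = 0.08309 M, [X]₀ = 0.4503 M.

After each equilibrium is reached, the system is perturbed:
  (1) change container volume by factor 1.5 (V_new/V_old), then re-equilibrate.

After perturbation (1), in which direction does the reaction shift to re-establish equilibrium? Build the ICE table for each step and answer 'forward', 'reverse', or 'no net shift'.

Q₀ = 0.004845 vs Keq = 1.635 ⇒ Q<K, forward
Step 1:
                    J           G           X
  init         0.1301     0.08309      0.4503
  Δ            -0.106      0.2119      0.3179
  eq          0.02413       0.295      0.7682
  solve Keq expr → x = 0.106; check Q = 1.635
Then change container volume by factor 1.5 (V_new/V_old).
Step 2:
                    J           G           X
  init        0.01609      0.1967      0.5121
  Δ           -0.0113      0.0226      0.0339
  eq         0.004788      0.2193       0.546
  solve Keq expr → x = 0.0113; check Q = 1.635

Direction: forward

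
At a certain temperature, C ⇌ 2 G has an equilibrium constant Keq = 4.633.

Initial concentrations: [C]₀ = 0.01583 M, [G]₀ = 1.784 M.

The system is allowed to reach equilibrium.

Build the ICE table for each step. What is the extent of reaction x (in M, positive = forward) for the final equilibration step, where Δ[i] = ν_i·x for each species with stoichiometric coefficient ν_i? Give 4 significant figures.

Q₀ = 201.1 vs Keq = 4.633 ⇒ Q>K, reverse
Step 1:
                  C         G
  Initial   0.01583     1.784
  Change     0.2935   -0.5869
  Equil      0.3093     1.197
  solve Keq expr → x = -0.2935; check Q = 4.633

x = -0.2935 M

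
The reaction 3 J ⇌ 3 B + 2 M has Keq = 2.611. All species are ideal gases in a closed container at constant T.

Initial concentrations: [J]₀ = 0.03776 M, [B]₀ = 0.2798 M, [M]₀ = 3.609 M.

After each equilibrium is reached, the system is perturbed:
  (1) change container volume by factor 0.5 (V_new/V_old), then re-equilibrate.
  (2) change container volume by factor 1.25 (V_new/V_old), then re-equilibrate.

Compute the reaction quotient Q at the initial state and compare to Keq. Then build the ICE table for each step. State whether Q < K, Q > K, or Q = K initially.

Q₀ = 5299 vs Keq = 2.611 ⇒ Q>K, reverse
Step 1:
                    J           B           M
  I           0.03776      0.2798       3.609
  C            0.1611     -0.1611     -0.1074
  E            0.1988      0.1187       3.502
  solve Keq expr → x = -0.05369; check Q = 2.611
Then change container volume by factor 0.5 (V_new/V_old).
Step 2:
                    J           B           M
  I            0.3977      0.2375       7.003
  C           0.06334    -0.06334    -0.04223
  E             0.461      0.1741       6.961
  solve Keq expr → x = -0.02111; check Q = 2.611
Then change container volume by factor 1.25 (V_new/V_old).
Step 3:
                    J           B           M
  I            0.3688      0.1393       5.569
  C           -0.0154      0.0154     0.01027
  E            0.3534      0.1547       5.579
  solve Keq expr → x = 0.005134; check Q = 2.611

Q₀ = 5299; Q > K (proceeds reverse)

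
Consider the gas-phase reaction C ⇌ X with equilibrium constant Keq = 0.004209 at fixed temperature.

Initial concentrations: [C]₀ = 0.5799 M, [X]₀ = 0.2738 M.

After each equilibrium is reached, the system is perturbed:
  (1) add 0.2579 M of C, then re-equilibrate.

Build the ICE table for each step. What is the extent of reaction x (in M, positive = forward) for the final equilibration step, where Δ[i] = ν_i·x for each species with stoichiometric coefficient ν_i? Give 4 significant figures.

Q₀ = 0.4722 vs Keq = 0.004209 ⇒ Q>K, reverse
Step 1:
                    C           X
  init         0.5799      0.2738
  Δ            0.2702     -0.2702
  eq           0.8501    0.003578
  solve Keq expr → x = -0.2702; check Q = 0.004209
Then add 0.2579 M of C.
Step 2:
                    C           X
  init          1.108    0.003578
  Δ         -0.001081    0.001081
  eq            1.107    0.004659
  solve Keq expr → x = 0.001081; check Q = 0.004209

x = 0.001081 M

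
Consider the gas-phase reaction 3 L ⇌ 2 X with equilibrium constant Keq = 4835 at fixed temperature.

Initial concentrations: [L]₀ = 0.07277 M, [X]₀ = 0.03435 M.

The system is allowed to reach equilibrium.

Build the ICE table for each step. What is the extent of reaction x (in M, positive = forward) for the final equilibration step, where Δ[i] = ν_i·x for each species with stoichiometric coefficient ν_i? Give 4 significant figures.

x = 0.02073 M

Q₀ = 3.062 vs Keq = 4835 ⇒ Q<K, forward
Step 1:
                    L           X
  Initial     0.07277     0.03435
  Change     -0.06218     0.04145
  Equil       0.01059      0.0758
  solve Keq expr → x = 0.02073; check Q = 4835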